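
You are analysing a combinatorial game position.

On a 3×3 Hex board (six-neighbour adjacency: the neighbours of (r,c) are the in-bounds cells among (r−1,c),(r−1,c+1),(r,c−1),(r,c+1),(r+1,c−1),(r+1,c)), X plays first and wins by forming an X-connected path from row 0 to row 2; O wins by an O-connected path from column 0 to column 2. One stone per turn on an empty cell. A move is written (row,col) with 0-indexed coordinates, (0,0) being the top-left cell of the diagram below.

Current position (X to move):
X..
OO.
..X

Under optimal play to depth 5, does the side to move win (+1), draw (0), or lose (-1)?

value(X../OO./..X, X) = -1

ply 1, X at X../OO./..X | (0,1)=-1→XX./OO./..X*; (0,2)=-1→X.X/OO./..X; (1,2)=-1→X../OOX/..X; (2,0)=-1→X../OO./X.X; (2,1)=-1→X../OO./.XX
ply 2, O at XX./OO./..X | (0,2)=+1→XXO/OO./..X*; (1,2)=+1→XX./OOO/..X; (2,0)=+1→XX./OO./O.X; (2,1)=+1→XX./OO./.OX
ply 3: XXO/OO./..X is terminal -1 (X); from X../OO./..X depth 5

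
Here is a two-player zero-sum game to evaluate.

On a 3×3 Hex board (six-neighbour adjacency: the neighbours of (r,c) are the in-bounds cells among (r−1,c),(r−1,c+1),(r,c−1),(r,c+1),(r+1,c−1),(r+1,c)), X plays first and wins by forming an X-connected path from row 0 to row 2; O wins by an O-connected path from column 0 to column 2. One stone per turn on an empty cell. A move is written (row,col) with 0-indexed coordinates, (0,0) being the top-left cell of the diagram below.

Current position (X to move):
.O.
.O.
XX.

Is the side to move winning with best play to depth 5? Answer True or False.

p1 X@[.O./.O./XX.]: (0,0)[XO./.O./XX.]-1* (0,2)[.OX/.O./XX.]-1 (1,0)[.O./XO./XX.]-1 (1,2)[.O./.OX/XX.]-1 (2,2)[.O./.O./XXX]-1
p2 O@[XO./.O./XX.]: (0,2)[XOO/.O./XX.]-1 (1,0)[XO./OO./XX.]+1* (1,2)[XO./.OO/XX.]-1 (2,2)[XO./.O./XXO]-1
p3 X@[XO./OO./XX.]: (0,2)[XOX/OO./XX.]-1* (1,2)[XO./OOX/XX.]-1 (2,2)[XO./OO./XXX]-1
p4 O@[XOX/OO./XX.]: (1,2)[XOX/OOO/XX.]+1* (2,2)[XOX/OO./XXO]-1
p5 X@[XOX/OOO/XX.] terminal -1; root [.O./.O./XX.] d5

X winning at [.O./.O./XX.]: False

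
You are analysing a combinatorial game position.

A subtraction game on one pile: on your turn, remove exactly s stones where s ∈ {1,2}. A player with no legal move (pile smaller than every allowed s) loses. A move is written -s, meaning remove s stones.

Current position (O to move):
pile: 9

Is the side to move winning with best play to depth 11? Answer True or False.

ply 1, O at 9 | -1=-1→8*; -2=-1→7
ply 2, X at 8 | -1=-1→7; -2=+1→6*
ply 3, O at 6 | -1=-1→5*; -2=-1→4
ply 4, X at 5 | -1=-1→4; -2=+1→3*
ply 5, O at 3 | -1=-1→2*; -2=-1→1
ply 6, X at 2 | -1=-1→1; -2=+1→0*
ply 7: 0 is terminal -1 (O); from 9 depth 11

O winning at [9]: False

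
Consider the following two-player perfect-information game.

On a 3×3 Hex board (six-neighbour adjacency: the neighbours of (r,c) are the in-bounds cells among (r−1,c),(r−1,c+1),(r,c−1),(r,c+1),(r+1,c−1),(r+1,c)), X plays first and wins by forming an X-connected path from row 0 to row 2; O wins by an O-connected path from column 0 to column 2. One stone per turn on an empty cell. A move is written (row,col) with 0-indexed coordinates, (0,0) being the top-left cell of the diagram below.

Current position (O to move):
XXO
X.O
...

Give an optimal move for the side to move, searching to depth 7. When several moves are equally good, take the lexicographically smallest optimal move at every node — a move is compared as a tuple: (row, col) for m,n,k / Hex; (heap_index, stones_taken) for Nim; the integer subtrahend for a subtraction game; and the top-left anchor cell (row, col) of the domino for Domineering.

O's best at [XXO/X.O/...]: (2,0)

ply 1, O at XXO/X.O/... | (1,1)=-1→XXO/XOO/...; (2,0)=+1→XXO/X.O/O..*; (2,1)=-1→XXO/X.O/.O.; (2,2)=-1→XXO/X.O/..O
ply 2, X at XXO/X.O/O.. | (1,1)=-1→XXO/XXO/O..*; (2,1)=-1→XXO/X.O/OX.; (2,2)=-1→XXO/X.O/O.X
ply 3, O at XXO/XXO/O.. | (2,1)=+1→XXO/XXO/OO.*; (2,2)=-1→XXO/XXO/O.O
ply 4: XXO/XXO/OO. is terminal -1 (X); from XXO/X.O/... depth 7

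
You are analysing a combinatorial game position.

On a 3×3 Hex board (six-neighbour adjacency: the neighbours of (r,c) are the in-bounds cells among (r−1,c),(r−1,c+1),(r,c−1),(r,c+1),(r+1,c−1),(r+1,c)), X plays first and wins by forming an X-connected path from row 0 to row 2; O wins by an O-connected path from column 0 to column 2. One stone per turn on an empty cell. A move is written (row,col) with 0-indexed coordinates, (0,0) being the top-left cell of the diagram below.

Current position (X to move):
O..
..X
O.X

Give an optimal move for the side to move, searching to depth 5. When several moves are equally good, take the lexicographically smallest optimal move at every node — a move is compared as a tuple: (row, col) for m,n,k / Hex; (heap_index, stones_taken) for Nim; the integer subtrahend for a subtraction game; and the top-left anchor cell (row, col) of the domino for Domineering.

X's best at [O../..X/O.X]: (0,1)

ply 1, X at O../..X/O.X | (0,1)=+1→OX./..X/O.X*; (0,2)=+1→O.X/..X/O.X; (1,0)=-1→O../X.X/O.X; (1,1)=+1→O../.XX/O.X; (2,1)=-1→O../..X/OXX
ply 2, O at OX./..X/O.X | (0,2)=-1→OXO/..X/O.X*; (1,0)=-1→OX./O.X/O.X; (1,1)=-1→OX./.OX/O.X; (2,1)=-1→OX./..X/OOX
ply 3, X at OXO/..X/O.X | (1,0)=-1→OXO/X.X/O.X; (1,1)=+1→OXO/.XX/O.X*; (2,1)=-1→OXO/..X/OXX
ply 4: OXO/.XX/O.X is terminal -1 (O); from O../..X/O.X depth 5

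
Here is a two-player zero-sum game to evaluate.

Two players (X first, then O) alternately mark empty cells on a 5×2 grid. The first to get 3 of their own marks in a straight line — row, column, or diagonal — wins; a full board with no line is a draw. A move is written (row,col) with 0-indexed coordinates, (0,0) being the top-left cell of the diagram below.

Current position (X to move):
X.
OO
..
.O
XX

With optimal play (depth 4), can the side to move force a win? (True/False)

ply 1, X at X./OO/../.O/XX | (0,1)=-1→XX/OO/../.O/XX; (2,0)=-1→X./OO/X./.O/XX; (2,1)=+0→X./OO/.X/.O/XX*; (3,0)=-1→X./OO/../XO/XX
ply 2, O at X./OO/.X/.O/XX | (0,1)=+0→XO/OO/.X/.O/XX*; (2,0)=+0→X./OO/OX/.O/XX; (3,0)=+0→X./OO/.X/OO/XX
ply 3, X at XO/OO/.X/.O/XX | (2,0)=+0→XO/OO/XX/.O/XX*; (3,0)=+0→XO/OO/.X/XO/XX
ply 4, O at XO/OO/XX/.O/XX | (3,0)=+0→XO/OO/XX/OO/XX*
ply 5: XO/OO/XX/OO/XX is terminal +0 (X); from X./OO/../.O/XX depth 4

X winning at [X./OO/../.O/XX]: False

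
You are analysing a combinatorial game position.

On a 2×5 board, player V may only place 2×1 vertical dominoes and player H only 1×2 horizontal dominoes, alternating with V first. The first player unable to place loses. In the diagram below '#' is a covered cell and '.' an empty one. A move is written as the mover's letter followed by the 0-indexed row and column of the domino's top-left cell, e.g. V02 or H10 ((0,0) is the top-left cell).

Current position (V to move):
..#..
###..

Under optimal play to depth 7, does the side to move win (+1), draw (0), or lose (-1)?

value(..#../###.., V) = +1

[..#../###..] V move#1: V03:+1/..##./####.*, V04:+1/..#.#/###.#
[..##./####.] H move#2: H00:-1/####./####.*
[####./####.] V move#3: V04:+1/#####/#####*
[#####/#####] end (terminal -1, H#4); searched ..#../###.. to 7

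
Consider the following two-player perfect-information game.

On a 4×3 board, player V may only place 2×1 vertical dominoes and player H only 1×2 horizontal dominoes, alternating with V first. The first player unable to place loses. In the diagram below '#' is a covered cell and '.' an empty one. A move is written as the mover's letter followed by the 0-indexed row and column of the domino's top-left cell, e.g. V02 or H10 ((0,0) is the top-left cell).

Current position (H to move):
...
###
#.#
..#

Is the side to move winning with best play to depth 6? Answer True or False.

H winning at [.../###/#.#/..#]: True

[.../###/#.#/..#] H move#1: H00:-1/##./###/#.#/..#, H01:-1/.##/###/#.#/..#, H30:+1/.../###/#.#/###*
[.../###/#.#/###] end (terminal -1, V#2); searched .../###/#.#/..# to 6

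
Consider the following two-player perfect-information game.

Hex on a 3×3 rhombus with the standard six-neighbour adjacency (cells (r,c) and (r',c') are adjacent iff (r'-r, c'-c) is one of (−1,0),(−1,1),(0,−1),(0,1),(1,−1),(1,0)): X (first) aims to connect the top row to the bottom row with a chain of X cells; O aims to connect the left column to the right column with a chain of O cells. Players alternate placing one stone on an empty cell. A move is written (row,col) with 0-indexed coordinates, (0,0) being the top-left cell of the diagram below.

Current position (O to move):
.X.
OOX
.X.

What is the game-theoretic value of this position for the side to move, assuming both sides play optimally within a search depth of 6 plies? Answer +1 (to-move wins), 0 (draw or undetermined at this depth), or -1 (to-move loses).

[.X./OOX/.X.] O move#1: (0,0):-1/OX./OOX/.X., (0,2):+1/.XO/OOX/.X.*, (2,0):-1/.X./OOX/OX., (2,2):-1/.X./OOX/.XO
[.XO/OOX/.X.] end (terminal -1, X#2); searched .X./OOX/.X. to 6

value(.X./OOX/.X., O) = +1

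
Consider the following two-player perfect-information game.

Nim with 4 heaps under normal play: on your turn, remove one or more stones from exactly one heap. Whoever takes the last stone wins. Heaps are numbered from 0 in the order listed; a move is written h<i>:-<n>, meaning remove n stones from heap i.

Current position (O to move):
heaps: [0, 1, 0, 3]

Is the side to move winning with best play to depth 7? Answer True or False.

p1 O@[(0,1,0,3)]: h1:-1[(0,0,0,3)]-1 h3:-1[(0,1,0,2)]-1 h3:-2[(0,1,0,1)]+1* h3:-3[(0,1,0,0)]-1
p2 X@[(0,1,0,1)]: h1:-1[(0,0,0,1)]-1* h3:-1[(0,1,0,0)]-1
p3 O@[(0,0,0,1)]: h3:-1[(0,0,0,0)]+1*
p4 X@[(0,0,0,0)] terminal -1; root [(0,1,0,3)] d7

O winning at [(0,1,0,3)]: True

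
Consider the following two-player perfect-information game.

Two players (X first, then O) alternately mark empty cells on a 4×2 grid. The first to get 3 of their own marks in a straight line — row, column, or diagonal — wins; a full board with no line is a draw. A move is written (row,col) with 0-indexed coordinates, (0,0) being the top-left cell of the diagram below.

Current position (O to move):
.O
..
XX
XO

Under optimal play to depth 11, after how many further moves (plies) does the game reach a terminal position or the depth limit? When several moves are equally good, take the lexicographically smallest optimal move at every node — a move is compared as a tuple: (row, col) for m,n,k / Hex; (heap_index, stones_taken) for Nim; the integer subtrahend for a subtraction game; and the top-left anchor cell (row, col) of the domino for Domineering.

[.O/../XX/XO] O move#1: (0,0):-1/OO/../XX/XO, (1,0):+0/.O/O./XX/XO*, (1,1):-1/.O/.O/XX/XO
[.O/O./XX/XO] X move#2: (0,0):+0/XO/O./XX/XO*, (1,1):+0/.O/OX/XX/XO
[XO/O./XX/XO] O move#3: (1,1):+0/XO/OO/XX/XO*
[XO/OO/XX/XO] end (terminal +0, X#4); searched .O/../XX/XO to 11

PV length from [.O/../XX/XO]: 3 plies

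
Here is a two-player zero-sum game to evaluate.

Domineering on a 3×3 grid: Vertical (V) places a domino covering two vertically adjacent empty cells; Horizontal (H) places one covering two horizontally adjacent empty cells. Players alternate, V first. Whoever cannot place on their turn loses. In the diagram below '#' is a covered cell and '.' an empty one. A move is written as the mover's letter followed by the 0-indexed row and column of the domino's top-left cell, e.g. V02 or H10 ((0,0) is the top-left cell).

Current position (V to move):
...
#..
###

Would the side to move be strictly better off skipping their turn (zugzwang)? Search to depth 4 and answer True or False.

zugzwang(.../#../###, V) = False

p1 V@[.../#../###]: V01[.#./##./###]+1* V02[..#/#.#/###]-1
p2 H@[.#./##./###] terminal -1; root [.../#../###] d4
pass branch (H moves first from the same position):
  | p1 H@[.../#../###]: H00[##./#../###]-1 H01[.##/#../###]+1* H11[.../###/###]+1
  | p2 V@[.##/#../###] terminal -1; root [.../#../###] d4
V moving scores +1; V passing scores -1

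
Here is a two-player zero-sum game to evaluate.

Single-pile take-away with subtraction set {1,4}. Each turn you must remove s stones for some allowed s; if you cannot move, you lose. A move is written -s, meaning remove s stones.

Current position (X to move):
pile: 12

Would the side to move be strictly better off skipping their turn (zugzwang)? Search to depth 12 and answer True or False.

zugzwang(12, X) = True

ply 1, X at 12 | -1=-1→11*; -4=-1→8
ply 2, O at 11 | -1=+1→10*; -4=+1→7
ply 3, X at 10 | -1=-1→9*; -4=-1→6
ply 4, O at 9 | -1=-1→8; -4=+1→5*
ply 5, X at 5 | -1=-1→4*; -4=-1→1
ply 6, O at 4 | -1=-1→3; -4=+1→0*
ply 7: 0 is terminal -1 (X); from 12 depth 12
pass branch (O moves first from the same position):
  | ply 1, O at 12 | -1=-1→11*; -4=-1→8
  | ply 2, X at 11 | -1=+1→10*; -4=+1→7
  | ply 3, O at 10 | -1=-1→9*; -4=-1→6
  | ply 4, X at 9 | -1=-1→8; -4=+1→5*
  | ply 5, O at 5 | -1=-1→4*; -4=-1→1
  | ply 6, X at 4 | -1=-1→3; -4=+1→0*
  | ply 7: 0 is terminal -1 (O); from 12 depth 12
X moving scores -1; X passing scores +1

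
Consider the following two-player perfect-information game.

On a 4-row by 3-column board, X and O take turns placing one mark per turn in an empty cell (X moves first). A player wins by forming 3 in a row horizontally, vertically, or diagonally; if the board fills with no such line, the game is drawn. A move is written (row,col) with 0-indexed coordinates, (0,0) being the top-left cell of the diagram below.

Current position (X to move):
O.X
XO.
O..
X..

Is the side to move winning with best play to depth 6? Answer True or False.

X winning at [O.X/XO./O../X..]: True

[O.X/XO./O../X..] X move#1: (0,1):-1/OXX/XO./O../X.., (1,2):-1/O.X/XOX/O../X.., (2,1):-1/O.X/XO./OX./X.., (2,2):+1/O.X/XO./O.X/X..*, (3,1):-1/O.X/XO./O../XX., (3,2):-1/O.X/XO./O../X.X
[O.X/XO./O.X/X..] O move#2: (0,1):-1/OOX/XO./O.X/X..*, (1,2):-1/O.X/XOO/O.X/X.., (2,1):-1/O.X/XO./OOX/X.., (3,1):-1/O.X/XO./O.X/XO., (3,2):-1/O.X/XO./O.X/X.O
[OOX/XO./O.X/X..] X move#3: (1,2):+1/OOX/XOX/O.X/X..*, (2,1):+1/OOX/XO./OXX/X.., (3,1):-1/OOX/XO./O.X/XX., (3,2):-1/OOX/XO./O.X/X.X
[OOX/XOX/O.X/X..] end (terminal -1, O#4); searched O.X/XO./O../X.. to 6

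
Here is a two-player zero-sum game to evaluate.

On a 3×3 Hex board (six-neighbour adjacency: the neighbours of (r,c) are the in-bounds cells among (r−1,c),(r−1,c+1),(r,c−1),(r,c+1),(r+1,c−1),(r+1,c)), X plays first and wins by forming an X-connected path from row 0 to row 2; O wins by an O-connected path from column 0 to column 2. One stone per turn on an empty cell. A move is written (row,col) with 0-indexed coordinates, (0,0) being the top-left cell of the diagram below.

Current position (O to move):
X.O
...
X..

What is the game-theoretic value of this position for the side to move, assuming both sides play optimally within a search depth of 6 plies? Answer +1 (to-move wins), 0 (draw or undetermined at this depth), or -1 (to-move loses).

p1 O@[X.O/.../X..]: (0,1)[XOO/.../X..]-1 (1,0)[X.O/O../X..]+1* (1,1)[X.O/.O./X..]-1 (1,2)[X.O/..O/X..]-1 (2,1)[X.O/.../XO.]-1 (2,2)[X.O/.../X.O]-1
p2 X@[X.O/O../X..]: (0,1)[XXO/O../X..]-1* (1,1)[X.O/OX./X..]-1 (1,2)[X.O/O.X/X..]-1 (2,1)[X.O/O../XX.]-1 (2,2)[X.O/O../X.X]-1
p3 O@[XXO/O../X..]: (1,1)[XXO/OO./X..]+1* (1,2)[XXO/O.O/X..]-1 (2,1)[XXO/O../XO.]-1 (2,2)[XXO/O../X.O]-1
p4 X@[XXO/OO./X..] terminal -1; root [X.O/.../X..] d6

value(X.O/.../X.., O) = +1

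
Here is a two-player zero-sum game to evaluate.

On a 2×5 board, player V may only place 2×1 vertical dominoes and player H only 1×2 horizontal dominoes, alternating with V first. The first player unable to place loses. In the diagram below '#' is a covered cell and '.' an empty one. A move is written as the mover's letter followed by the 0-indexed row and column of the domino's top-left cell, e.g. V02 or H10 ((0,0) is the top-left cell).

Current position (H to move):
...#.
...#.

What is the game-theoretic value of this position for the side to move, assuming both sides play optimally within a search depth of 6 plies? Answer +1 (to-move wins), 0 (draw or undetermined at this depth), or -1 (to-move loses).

value(...#./...#., H) = -1

[...#./...#.] H move#1: H00:-1/##.#./...#.*, H01:-1/.###./...#., H10:-1/...#./##.#., H11:-1/...#./.###.
[##.#./...#.] V move#2: V02:+1/####./..##.*, V04:-1/##.##/...##
[####./..##.] H move#3: H10:-1/####./####.*
[####./####.] V move#4: V04:+1/#####/#####*
[#####/#####] end (terminal -1, H#5); searched ...#./...#. to 6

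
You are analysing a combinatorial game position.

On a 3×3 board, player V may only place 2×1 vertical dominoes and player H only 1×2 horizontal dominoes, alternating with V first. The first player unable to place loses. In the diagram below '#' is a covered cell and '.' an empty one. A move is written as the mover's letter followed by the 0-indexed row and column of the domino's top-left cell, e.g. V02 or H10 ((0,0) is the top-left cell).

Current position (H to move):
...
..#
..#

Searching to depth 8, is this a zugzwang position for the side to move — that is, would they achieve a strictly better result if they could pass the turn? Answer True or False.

p1 H@[.../..#/..#]: H00[##./..#/..#]-1 H01[.##/..#/..#]-1 H10[.../###/..#]+1* H20[.../..#/###]-1
p2 V@[.../###/..#] terminal -1; root [.../..#/..#] d8
suppose H passes — search the same position with V to move:
pass> p1 V@[.../..#/..#]: V00[#../#.#/..#]+1* V01[.#./.##/..#]+1 V10[.../#.#/#.#]+1 V11[.../.##/.##]+1
pass> p2 H@[#../#.#/..#]: H01[###/#.#/..#]-1* H20[#../#.#/###]-1
pass> p3 V@[###/#.#/..#]: V11[###/###/.##]+1*
pass> p4 H@[###/###/.##] terminal -1; root [.../..#/..#] d8
for H: play +1, pass -1

zugzwang(.../..#/..#, H) = False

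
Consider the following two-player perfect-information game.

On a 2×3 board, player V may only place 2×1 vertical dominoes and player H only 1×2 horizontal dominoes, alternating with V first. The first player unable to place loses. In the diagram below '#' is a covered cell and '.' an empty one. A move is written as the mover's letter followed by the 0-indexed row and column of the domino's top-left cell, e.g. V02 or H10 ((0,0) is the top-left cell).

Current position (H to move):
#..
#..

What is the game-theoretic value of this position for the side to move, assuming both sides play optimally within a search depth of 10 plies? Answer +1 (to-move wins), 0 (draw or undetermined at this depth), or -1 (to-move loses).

value(#../#.., H) = +1

p1 H@[#../#..]: H01[###/#..]+1* H11[#../###]+1
p2 V@[###/#..] terminal -1; root [#../#..] d10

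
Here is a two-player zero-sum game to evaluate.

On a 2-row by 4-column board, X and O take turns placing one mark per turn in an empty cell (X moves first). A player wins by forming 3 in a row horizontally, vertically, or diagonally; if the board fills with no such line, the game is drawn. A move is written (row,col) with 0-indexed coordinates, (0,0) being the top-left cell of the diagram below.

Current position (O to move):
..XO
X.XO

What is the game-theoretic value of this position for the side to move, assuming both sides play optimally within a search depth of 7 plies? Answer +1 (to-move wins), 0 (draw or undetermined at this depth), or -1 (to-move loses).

value(..XO/X.XO, O) = 0

p1 O@[..XO/X.XO]: (0,0)[O.XO/X.XO]-1 (0,1)[.OXO/X.XO]-1 (1,1)[..XO/XOXO]+0*
p2 X@[..XO/XOXO]: (0,0)[X.XO/XOXO]+0* (0,1)[.XXO/XOXO]+0
p3 O@[X.XO/XOXO]: (0,1)[XOXO/XOXO]+0*
p4 X@[XOXO/XOXO] terminal +0; root [..XO/X.XO] d7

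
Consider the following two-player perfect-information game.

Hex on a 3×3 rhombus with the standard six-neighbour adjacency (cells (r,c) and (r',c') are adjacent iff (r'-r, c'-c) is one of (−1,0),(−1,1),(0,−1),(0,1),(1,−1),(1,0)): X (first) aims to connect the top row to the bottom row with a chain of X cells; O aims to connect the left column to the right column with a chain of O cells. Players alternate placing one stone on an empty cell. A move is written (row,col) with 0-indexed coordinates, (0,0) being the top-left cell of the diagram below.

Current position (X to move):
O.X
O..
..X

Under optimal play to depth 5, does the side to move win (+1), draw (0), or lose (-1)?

value(O.X/O../..X, X) = +1

[O.X/O../..X] X move#1: (0,1):+1/OXX/O../..X*, (1,1):+1/O.X/OX./..X, (1,2):+1/O.X/O.X/..X, (2,0):+1/O.X/O../X.X, (2,1):+1/O.X/O../.XX
[OXX/O../..X] O move#2: (1,1):-1/OXX/OO./..X*, (1,2):-1/OXX/O.O/..X, (2,0):-1/OXX/O../O.X, (2,1):-1/OXX/O../.OX
[OXX/OO./..X] X move#3: (1,2):+1/OXX/OOX/..X*, (2,0):-1/OXX/OO./X.X, (2,1):-1/OXX/OO./.XX
[OXX/OOX/..X] end (terminal -1, O#4); searched O.X/O../..X to 5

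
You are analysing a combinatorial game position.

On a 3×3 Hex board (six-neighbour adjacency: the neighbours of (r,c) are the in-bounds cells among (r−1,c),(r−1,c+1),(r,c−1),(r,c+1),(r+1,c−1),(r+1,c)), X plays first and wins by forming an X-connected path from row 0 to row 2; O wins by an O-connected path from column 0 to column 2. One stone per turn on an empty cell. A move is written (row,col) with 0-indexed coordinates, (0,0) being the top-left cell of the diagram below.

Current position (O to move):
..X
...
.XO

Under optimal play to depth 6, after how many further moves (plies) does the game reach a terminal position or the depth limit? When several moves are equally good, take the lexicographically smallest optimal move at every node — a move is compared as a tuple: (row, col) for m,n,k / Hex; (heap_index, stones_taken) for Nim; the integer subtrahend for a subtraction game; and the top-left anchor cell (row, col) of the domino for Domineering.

p1 O@[..X/.../.XO]: (0,0)[O.X/.../.XO]-1* (0,1)[.OX/.../.XO]-1 (1,0)[..X/O../.XO]-1 (1,1)[..X/.O./.XO]-1 (1,2)[..X/..O/.XO]-1 (2,0)[..X/.../OXO]-1
p2 X@[O.X/.../.XO]: (0,1)[OXX/.../.XO]+1* (1,0)[O.X/X../.XO]+1 (1,1)[O.X/.X./.XO]+1 (1,2)[O.X/..X/.XO]+1 (2,0)[O.X/.../XXO]+1
p3 O@[OXX/.../.XO]: (1,0)[OXX/O../.XO]-1* (1,1)[OXX/.O./.XO]-1 (1,2)[OXX/..O/.XO]-1 (2,0)[OXX/.../OXO]-1
p4 X@[OXX/O../.XO]: (1,1)[OXX/OX./.XO]+1* (1,2)[OXX/O.X/.XO]+1 (2,0)[OXX/O../XXO]+1
p5 O@[OXX/OX./.XO] terminal -1; root [..X/.../.XO] d6

PV length from [..X/.../.XO]: 4 plies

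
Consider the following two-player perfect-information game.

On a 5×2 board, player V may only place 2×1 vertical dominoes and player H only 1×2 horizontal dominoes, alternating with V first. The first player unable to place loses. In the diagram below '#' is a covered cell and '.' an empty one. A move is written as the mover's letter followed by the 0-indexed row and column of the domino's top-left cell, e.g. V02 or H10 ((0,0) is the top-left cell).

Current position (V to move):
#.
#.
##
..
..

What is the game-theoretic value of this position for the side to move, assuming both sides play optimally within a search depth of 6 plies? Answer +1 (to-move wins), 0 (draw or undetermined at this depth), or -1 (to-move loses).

ply 1, V at #./#./##/../.. | V01=-1→##/##/##/../..; V30=+1→#./#./##/#./#.*; V31=+1→#./#./##/.#/.#
ply 2: #./#./##/#./#. is terminal -1 (H); from #./#./##/../.. depth 6

value(#./#./##/../.., V) = +1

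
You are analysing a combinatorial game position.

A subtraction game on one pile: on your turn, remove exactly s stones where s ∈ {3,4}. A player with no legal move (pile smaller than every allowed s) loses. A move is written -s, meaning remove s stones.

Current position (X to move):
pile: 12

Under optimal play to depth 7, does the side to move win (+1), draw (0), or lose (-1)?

value(12, X) = +1

[12] X move#1: -3:+1/9*, -4:+1/8
[9] O move#2: -3:-1/6*, -4:-1/5
[6] X move#3: -3:-1/3, -4:+1/2*
[2] end (terminal -1, O#4); searched 12 to 7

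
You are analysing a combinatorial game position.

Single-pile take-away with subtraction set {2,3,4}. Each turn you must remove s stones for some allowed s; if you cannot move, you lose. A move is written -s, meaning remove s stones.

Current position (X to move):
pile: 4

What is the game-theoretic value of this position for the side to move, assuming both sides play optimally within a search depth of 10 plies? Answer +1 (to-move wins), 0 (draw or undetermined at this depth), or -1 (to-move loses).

value(4, X) = +1

[4] X move#1: -2:-1/2, -3:+1/1*, -4:+1/0
[1] end (terminal -1, O#2); searched 4 to 10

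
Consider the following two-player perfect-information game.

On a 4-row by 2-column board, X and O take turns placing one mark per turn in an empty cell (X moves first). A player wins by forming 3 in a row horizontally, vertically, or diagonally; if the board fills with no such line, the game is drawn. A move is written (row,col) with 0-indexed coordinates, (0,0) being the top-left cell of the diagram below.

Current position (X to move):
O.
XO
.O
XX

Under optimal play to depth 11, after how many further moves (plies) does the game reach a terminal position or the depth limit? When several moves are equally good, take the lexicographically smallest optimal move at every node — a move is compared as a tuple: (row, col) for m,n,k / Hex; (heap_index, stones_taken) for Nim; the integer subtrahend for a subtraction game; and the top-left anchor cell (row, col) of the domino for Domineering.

PV length from [O./XO/.O/XX]: 1 ply

p1 X@[O./XO/.O/XX]: (0,1)[OX/XO/.O/XX]+0 (2,0)[O./XO/XO/XX]+1*
p2 O@[O./XO/XO/XX] terminal -1; root [O./XO/.O/XX] d11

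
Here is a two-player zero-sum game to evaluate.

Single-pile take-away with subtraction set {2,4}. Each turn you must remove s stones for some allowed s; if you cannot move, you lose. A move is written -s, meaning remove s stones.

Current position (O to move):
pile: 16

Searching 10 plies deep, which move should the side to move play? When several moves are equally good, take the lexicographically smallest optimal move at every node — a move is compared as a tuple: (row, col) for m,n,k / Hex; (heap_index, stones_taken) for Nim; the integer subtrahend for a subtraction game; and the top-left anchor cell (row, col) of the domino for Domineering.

O's best at [16]: -4

[16] O move#1: -2:-1/14, -4:+1/12*
[12] X move#2: -2:-1/10*, -4:-1/8
[10] O move#3: -2:-1/8, -4:+1/6*
[6] X move#4: -2:-1/4*, -4:-1/2
[4] O move#5: -2:-1/2, -4:+1/0*
[0] end (terminal -1, X#6); searched 16 to 10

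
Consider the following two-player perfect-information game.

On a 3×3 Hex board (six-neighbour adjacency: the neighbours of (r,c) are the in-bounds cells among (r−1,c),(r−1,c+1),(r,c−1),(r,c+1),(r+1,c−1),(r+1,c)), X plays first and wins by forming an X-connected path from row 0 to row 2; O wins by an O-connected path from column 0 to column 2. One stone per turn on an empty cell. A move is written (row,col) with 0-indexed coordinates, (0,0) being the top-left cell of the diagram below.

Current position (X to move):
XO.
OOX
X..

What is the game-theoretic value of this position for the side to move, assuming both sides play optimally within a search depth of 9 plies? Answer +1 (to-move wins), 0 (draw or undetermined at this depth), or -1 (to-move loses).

value(XO./OOX/X.., X) = +1

[XO./OOX/X..] X move#1: (0,2):+1/XOX/OOX/X..*, (2,1):-1/XO./OOX/XX., (2,2):-1/XO./OOX/X.X
[XOX/OOX/X..] O move#2: (2,1):-1/XOX/OOX/XO.*, (2,2):-1/XOX/OOX/X.O
[XOX/OOX/XO.] X move#3: (2,2):+1/XOX/OOX/XOX*
[XOX/OOX/XOX] end (terminal -1, O#4); searched XO./OOX/X.. to 9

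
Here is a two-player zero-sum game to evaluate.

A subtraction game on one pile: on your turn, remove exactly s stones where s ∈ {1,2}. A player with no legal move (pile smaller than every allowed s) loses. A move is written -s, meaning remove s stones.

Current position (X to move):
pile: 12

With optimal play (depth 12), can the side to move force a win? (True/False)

X winning at [12]: False

ply 1, X at 12 | -1=-1→11*; -2=-1→10
ply 2, O at 11 | -1=-1→10; -2=+1→9*
ply 3, X at 9 | -1=-1→8*; -2=-1→7
ply 4, O at 8 | -1=-1→7; -2=+1→6*
ply 5, X at 6 | -1=-1→5*; -2=-1→4
ply 6, O at 5 | -1=-1→4; -2=+1→3*
ply 7, X at 3 | -1=-1→2*; -2=-1→1
ply 8, O at 2 | -1=-1→1; -2=+1→0*
ply 9: 0 is terminal -1 (X); from 12 depth 12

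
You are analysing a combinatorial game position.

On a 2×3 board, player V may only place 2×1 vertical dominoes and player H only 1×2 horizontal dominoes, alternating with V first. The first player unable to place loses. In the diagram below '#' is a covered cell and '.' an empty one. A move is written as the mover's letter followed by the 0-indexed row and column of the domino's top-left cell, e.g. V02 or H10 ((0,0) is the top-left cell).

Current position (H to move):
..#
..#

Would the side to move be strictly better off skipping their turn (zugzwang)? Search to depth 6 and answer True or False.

p1 H@[..#/..#]: H00[###/..#]+1* H10[..#/###]+1
p2 V@[###/..#] terminal -1; root [..#/..#] d6
suppose H passes — search the same position with V to move:
pass> p1 V@[..#/..#]: V00[#.#/#.#]+1* V01[.##/.##]+1
pass> p2 H@[#.#/#.#] terminal -1; root [..#/..#] d6
for H: play +1, pass -1

zugzwang(..#/..#, H) = False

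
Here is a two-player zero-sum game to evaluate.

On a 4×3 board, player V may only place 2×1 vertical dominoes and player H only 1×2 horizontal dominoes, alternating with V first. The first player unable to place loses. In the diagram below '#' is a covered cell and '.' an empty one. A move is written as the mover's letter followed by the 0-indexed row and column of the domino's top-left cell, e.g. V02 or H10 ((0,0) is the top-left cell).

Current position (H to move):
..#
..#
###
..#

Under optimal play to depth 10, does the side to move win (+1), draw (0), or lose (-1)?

value(..#/..#/###/..#, H) = +1

ply 1, H at ..#/..#/###/..# | H00=+1→###/..#/###/..#*; H10=+1→..#/###/###/..#; H30=-1→..#/..#/###/###
ply 2: ###/..#/###/..# is terminal -1 (V); from ..#/..#/###/..# depth 10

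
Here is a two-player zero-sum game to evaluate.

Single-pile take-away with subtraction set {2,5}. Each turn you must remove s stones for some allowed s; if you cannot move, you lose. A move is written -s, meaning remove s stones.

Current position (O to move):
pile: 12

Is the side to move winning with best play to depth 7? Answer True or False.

O winning at [12]: True

p1 O@[12]: -2[10]-1 -5[7]+1*
p2 X@[7]: -2[5]-1* -5[2]-1
p3 O@[5]: -2[3]-1 -5[0]+1*
p4 X@[0] terminal -1; root [12] d7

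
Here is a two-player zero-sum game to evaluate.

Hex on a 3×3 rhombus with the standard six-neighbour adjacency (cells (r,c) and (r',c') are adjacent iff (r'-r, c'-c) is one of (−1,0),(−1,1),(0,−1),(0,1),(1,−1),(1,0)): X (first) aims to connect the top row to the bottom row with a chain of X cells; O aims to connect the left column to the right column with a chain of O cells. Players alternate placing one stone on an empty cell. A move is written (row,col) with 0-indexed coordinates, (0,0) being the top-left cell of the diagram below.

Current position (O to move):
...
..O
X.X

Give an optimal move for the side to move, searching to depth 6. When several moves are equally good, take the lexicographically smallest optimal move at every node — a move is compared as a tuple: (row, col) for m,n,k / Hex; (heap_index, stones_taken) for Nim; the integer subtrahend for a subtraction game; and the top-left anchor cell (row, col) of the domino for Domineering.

O's best at [.../..O/X.X]: (0,1)

[.../..O/X.X] O move#1: (0,0):-1/O../..O/X.X, (0,1):+1/.O./..O/X.X*, (0,2):-1/..O/..O/X.X, (1,0):-1/.../O.O/X.X, (1,1):-1/.../.OO/X.X, (2,1):-1/.../..O/XOX
[.O./..O/X.X] X move#2: (0,0):-1/XO./..O/X.X*, (0,2):-1/.OX/..O/X.X, (1,0):-1/.O./X.O/X.X, (1,1):-1/.O./.XO/X.X, (2,1):-1/.O./..O/XXX
[XO./..O/X.X] O move#3: (0,2):-1/XOO/..O/X.X, (1,0):+1/XO./O.O/X.X*, (1,1):-1/XO./.OO/X.X, (2,1):-1/XO./..O/XOX
[XO./O.O/X.X] X move#4: (0,2):-1/XOX/O.O/X.X*, (1,1):-1/XO./OXO/X.X, (2,1):-1/XO./O.O/XXX
[XOX/O.O/X.X] O move#5: (1,1):+1/XOX/OOO/X.X*, (2,1):-1/XOX/O.O/XOX
[XOX/OOO/X.X] end (terminal -1, X#6); searched .../..O/X.X to 6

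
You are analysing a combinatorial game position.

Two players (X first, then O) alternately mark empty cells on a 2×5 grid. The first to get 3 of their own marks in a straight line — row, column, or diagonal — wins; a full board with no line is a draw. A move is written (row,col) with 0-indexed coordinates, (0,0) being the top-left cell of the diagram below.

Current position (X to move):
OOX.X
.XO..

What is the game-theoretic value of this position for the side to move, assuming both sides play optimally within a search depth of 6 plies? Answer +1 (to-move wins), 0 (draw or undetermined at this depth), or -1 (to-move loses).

ply 1, X at OOX.X/.XO.. | (0,3)=+1→OOXXX/.XO..*; (1,0)=+0→OOX.X/XXO..; (1,3)=+0→OOX.X/.XOX.; (1,4)=+0→OOX.X/.XO.X
ply 2: OOXXX/.XO.. is terminal -1 (O); from OOX.X/.XO.. depth 6

value(OOX.X/.XO.., X) = +1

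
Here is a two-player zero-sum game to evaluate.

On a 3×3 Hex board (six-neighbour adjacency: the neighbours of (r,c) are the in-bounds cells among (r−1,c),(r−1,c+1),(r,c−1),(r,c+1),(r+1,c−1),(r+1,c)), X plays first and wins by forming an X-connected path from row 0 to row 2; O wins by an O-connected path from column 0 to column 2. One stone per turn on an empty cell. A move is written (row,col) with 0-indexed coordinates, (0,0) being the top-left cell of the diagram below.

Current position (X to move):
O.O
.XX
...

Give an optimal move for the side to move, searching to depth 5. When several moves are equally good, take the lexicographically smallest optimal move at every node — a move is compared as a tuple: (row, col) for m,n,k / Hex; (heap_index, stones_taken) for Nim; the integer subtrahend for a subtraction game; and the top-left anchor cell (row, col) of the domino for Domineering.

p1 X@[O.O/.XX/...]: (0,1)[OXO/.XX/...]+1* (1,0)[O.O/XXX/...]-1 (2,0)[O.O/.XX/X..]-1 (2,1)[O.O/.XX/.X.]-1 (2,2)[O.O/.XX/..X]-1
p2 O@[OXO/.XX/...]: (1,0)[OXO/OXX/...]-1* (2,0)[OXO/.XX/O..]-1 (2,1)[OXO/.XX/.O.]-1 (2,2)[OXO/.XX/..O]-1
p3 X@[OXO/OXX/...]: (2,0)[OXO/OXX/X..]+1* (2,1)[OXO/OXX/.X.]+1 (2,2)[OXO/OXX/..X]+1
p4 O@[OXO/OXX/X..] terminal -1; root [O.O/.XX/...] d5

X's best at [O.O/.XX/...]: (0,1)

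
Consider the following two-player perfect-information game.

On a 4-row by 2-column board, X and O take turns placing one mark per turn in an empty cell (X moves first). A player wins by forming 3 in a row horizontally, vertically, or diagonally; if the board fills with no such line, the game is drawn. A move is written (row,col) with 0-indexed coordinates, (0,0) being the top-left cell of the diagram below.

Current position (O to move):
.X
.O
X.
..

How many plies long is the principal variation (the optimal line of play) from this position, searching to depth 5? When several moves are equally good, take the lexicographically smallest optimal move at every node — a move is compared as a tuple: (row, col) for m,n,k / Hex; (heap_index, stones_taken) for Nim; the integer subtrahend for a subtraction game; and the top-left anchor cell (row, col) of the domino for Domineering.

PV length from [.X/.O/X./..]: 5 plies

[.X/.O/X./..] O move#1: (0,0):+0/OX/.O/X./..*, (1,0):+0/.X/OO/X./.., (2,1):+0/.X/.O/XO/.., (3,0):+0/.X/.O/X./O., (3,1):+0/.X/.O/X./.O
[OX/.O/X./..] X move#2: (1,0):+0/OX/XO/X./..*, (2,1):+0/OX/.O/XX/.., (3,0):+0/OX/.O/X./X., (3,1):+0/OX/.O/X./.X
[OX/XO/X./..] O move#3: (2,1):-1/OX/XO/XO/.., (3,0):+0/OX/XO/X./O.*, (3,1):-1/OX/XO/X./.O
[OX/XO/X./O.] X move#4: (2,1):+0/OX/XO/XX/O.*, (3,1):+0/OX/XO/X./OX
[OX/XO/XX/O.] O move#5: (3,1):+0/OX/XO/XX/OO*
[OX/XO/XX/OO] end (terminal +0, X#6); searched .X/.O/X./.. to 5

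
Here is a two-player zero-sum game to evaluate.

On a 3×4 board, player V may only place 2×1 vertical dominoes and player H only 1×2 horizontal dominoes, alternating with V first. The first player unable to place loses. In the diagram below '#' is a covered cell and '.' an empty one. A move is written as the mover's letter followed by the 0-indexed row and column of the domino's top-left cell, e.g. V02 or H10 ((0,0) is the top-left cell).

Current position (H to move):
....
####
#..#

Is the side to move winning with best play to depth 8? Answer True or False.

[..../####/#..#] H move#1: H00:+1/##../####/#..#*, H01:+1/.##./####/#..#, H02:+1/..##/####/#..#, H21:+1/..../####/####
[##../####/#..#] end (terminal -1, V#2); searched ..../####/#..# to 8

H winning at [..../####/#..#]: True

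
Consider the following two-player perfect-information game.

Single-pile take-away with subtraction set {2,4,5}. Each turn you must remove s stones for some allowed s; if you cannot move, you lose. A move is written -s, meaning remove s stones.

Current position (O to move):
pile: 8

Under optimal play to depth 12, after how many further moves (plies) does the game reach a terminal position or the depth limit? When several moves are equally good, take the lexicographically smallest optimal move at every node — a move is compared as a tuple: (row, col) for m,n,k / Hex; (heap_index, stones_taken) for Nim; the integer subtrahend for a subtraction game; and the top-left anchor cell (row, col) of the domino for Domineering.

PV length from [8]: 2 plies

ply 1, O at 8 | -2=-1→6*; -4=-1→4; -5=-1→3
ply 2, X at 6 | -2=-1→4; -4=-1→2; -5=+1→1*
ply 3: 1 is terminal -1 (O); from 8 depth 12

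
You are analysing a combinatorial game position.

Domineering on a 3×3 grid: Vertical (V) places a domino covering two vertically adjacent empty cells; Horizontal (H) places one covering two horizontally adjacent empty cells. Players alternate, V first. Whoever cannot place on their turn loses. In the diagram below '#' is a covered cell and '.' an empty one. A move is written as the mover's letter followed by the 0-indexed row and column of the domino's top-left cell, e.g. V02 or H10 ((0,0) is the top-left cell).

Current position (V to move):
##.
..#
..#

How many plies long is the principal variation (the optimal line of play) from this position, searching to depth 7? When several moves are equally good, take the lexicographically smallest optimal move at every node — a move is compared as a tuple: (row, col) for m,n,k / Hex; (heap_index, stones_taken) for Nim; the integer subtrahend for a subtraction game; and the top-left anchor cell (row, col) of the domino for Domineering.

[##./..#/..#] V move#1: V10:+1/##./#.#/#.#*, V11:+1/##./.##/.##
[##./#.#/#.#] end (terminal -1, H#2); searched ##./..#/..# to 7

PV length from [##./..#/..#]: 1 ply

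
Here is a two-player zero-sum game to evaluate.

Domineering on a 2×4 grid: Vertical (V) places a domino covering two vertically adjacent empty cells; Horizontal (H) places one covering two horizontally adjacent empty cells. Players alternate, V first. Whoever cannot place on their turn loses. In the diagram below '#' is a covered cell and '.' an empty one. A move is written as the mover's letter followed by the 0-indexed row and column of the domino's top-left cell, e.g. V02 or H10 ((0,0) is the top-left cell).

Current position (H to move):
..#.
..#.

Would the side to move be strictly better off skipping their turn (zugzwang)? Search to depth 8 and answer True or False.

p1 H@[..#./..#.]: H00[###./..#.]+1* H10[..#./###.]+1
p2 V@[###./..#.]: V03[####/..##]-1*
p3 H@[####/..##]: H10[####/####]+1*
p4 V@[####/####] terminal -1; root [..#./..#.] d8
if H skipped the turn, V would face:
~ p1 V@[..#./..#.]: V00[#.#./#.#.]+1* V01[.##./.##.]+1 V03[..##/..##]-1
~ p2 H@[#.#./#.#.] terminal -1; root [..#./..#.] d8
compare (H): move=+1 vs pass=-1

zugzwang(..#./..#., H) = False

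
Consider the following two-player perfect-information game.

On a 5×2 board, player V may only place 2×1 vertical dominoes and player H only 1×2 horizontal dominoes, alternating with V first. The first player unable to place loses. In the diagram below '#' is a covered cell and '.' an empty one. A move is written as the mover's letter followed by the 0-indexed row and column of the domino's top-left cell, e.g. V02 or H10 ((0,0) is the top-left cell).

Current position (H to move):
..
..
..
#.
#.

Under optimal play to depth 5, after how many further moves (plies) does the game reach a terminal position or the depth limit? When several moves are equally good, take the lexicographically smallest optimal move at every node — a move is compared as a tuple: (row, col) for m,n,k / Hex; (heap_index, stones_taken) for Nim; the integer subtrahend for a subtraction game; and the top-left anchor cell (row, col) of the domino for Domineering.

p1 H@[../../../#./#.]: H00[##/../../#./#.]-1 H10[../##/../#./#.]+1* H20[../../##/#./#.]-1
p2 V@[../##/../#./#.]: V21[../##/.#/##/#.]-1* V31[../##/../##/##]-1
p3 H@[../##/.#/##/#.]: H00[##/##/.#/##/#.]+1*
p4 V@[##/##/.#/##/#.] terminal -1; root [../../../#./#.] d5

PV length from [../../../#./#.]: 3 plies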